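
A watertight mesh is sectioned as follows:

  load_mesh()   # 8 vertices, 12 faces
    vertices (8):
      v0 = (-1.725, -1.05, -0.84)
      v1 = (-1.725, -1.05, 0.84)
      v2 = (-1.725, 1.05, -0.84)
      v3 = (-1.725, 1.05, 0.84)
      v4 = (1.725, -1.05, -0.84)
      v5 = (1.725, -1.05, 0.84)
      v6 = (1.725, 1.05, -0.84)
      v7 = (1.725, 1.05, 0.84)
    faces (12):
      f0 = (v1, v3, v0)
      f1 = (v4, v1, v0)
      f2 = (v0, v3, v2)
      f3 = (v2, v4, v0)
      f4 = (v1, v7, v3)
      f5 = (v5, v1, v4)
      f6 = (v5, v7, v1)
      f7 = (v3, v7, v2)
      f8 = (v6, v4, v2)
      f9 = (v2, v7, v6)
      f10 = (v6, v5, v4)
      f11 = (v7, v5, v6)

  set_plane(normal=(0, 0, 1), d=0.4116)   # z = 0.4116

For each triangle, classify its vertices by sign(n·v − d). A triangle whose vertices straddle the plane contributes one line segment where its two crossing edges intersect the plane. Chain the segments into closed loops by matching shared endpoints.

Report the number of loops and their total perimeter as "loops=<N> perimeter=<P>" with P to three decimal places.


Straddling triangles (8 of 12):
  (v1,v3,v0) [++-] → (-1.725, 0.5145, 0.4116)–(-1.725, -1.05, 0.4116)  len=1.5645
  (v4,v1,v0) [-+-] → (-0.84525, -1.05, 0.4116)–(-1.725, -1.05, 0.4116)  len=0.8797
  (v0,v3,v2) [-+-] → (-1.725, 0.5145, 0.4116)–(-1.725, 1.05, 0.4116)  len=0.5355
  (v5,v1,v4) [++-] → (-0.84525, -1.05, 0.4116)–(1.725, -1.05, 0.4116)  len=2.5703
  (v3,v7,v2) [++-] → (0.84525, 1.05, 0.4116)–(-1.725, 1.05, 0.4116)  len=2.5703
  (v2,v7,v6) [-+-] → (0.84525, 1.05, 0.4116)–(1.725, 1.05, 0.4116)  len=0.8797
  (v6,v5,v4) [-+-] → (1.725, -0.5145, 0.4116)–(1.725, -1.05, 0.4116)  len=0.5355
  (v7,v5,v6) [++-] → (1.725, -0.5145, 0.4116)–(1.725, 1.05, 0.4116)  len=1.5645

Chained into 1 loop(s):
  loop 1: 8 segments, perimeter = 11.1000
Total perimeter = 11.100

loops=1 perimeter=11.100


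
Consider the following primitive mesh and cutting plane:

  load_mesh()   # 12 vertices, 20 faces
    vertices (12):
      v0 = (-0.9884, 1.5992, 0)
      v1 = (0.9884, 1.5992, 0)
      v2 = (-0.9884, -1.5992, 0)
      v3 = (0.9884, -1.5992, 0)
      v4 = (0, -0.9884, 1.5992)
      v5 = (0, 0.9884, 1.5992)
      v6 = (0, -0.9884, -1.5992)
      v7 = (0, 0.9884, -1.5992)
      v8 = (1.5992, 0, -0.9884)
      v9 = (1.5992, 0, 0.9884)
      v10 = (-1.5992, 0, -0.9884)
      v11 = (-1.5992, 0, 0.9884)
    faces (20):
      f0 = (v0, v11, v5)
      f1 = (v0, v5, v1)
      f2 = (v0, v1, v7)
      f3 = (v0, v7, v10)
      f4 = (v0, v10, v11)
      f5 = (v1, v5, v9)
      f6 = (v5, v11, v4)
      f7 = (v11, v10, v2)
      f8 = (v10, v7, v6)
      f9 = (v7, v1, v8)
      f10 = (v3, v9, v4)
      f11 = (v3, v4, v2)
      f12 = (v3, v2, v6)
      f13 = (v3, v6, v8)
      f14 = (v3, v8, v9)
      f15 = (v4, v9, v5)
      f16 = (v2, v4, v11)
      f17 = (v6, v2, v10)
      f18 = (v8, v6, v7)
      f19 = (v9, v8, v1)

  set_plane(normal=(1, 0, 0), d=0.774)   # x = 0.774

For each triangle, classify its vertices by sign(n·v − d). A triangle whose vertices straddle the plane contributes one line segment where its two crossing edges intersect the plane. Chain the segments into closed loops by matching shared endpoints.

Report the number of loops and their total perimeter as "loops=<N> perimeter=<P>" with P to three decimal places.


loops=1 perimeter=8.937

Straddling triangles (10 of 20):
  (v0,v5,v1) [--+] → (0.774, 1.46671, 0.346892)–(0.774, 1.5992, 0)  len=0.3713
  (v0,v1,v7) [-+-] → (0.774, 1.5992, 0)–(0.774, 1.46671, -0.346892)  len=0.3713
  (v1,v5,v9) [+-+] → (0.774, 1.46671, 0.346892)–(0.774, 0.510022, 1.30358)  len=1.3530
  (v7,v1,v8) [-++] → (0.774, 1.46671, -0.346892)–(0.774, 0.510022, -1.30358)  len=1.3530
  (v3,v9,v4) [++-] → (0.774, -0.510022, 1.30358)–(0.774, -1.46671, 0.346892)  len=1.3530
  (v3,v4,v2) [+--] → (0.774, -1.46671, 0.346892)–(0.774, -1.5992, 0)  len=0.3713
  (v3,v2,v6) [+--] → (0.774, -1.5992, 0)–(0.774, -1.46671, -0.346892)  len=0.3713
  (v3,v6,v8) [+-+] → (0.774, -1.46671, -0.346892)–(0.774, -0.510022, -1.30358)  len=1.3530
  (v4,v9,v5) [-+-] → (0.774, -0.510022, 1.30358)–(0.774, 0.510022, 1.30358)  len=1.0200
  (v8,v6,v7) [+--] → (0.774, -0.510022, -1.30358)–(0.774, 0.510022, -1.30358)  len=1.0200

Chained into 1 loop(s):
  loop 1: 10 segments, perimeter = 8.9373
Total perimeter = 8.937


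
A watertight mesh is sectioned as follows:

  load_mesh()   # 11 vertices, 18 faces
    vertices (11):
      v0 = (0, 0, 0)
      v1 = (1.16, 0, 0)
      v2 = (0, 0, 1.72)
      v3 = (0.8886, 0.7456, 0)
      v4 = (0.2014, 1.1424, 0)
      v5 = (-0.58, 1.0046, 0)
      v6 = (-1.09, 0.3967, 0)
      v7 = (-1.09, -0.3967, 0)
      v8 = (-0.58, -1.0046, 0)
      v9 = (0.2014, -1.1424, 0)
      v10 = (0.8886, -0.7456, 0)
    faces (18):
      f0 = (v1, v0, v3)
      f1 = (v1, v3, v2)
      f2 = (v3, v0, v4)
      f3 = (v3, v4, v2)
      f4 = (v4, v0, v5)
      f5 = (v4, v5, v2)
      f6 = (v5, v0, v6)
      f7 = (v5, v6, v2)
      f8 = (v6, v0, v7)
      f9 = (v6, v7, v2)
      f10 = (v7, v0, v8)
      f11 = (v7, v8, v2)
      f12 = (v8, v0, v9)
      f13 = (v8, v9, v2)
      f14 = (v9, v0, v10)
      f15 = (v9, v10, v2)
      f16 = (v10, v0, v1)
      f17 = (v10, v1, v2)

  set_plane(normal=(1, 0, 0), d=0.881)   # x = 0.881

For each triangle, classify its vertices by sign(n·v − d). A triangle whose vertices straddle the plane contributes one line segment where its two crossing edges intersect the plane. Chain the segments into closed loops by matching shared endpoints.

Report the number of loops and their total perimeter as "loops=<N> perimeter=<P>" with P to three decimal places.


loops=1 perimeter=3.216

Straddling triangles (8 of 18):
  (v1,v0,v3) [+-+] → (0.881, 0, 0)–(0.881, 0.739223, 0)  len=0.7392
  (v1,v3,v2) [++-] → (0.881, 0.739223, 0.0147108)–(0.881, 0, 0.41369)  len=0.8400
  (v3,v0,v4) [+--] → (0.881, 0.739223, 0)–(0.881, 0.749988, 0)  len=0.0108
  (v3,v4,v2) [+--] → (0.881, 0.749988, 0)–(0.881, 0.739223, 0.0147108)  len=0.0182
  (v9,v0,v10) [--+] → (0.881, -0.739223, 0)–(0.881, -0.749988, 0)  len=0.0108
  (v9,v10,v2) [-+-] → (0.881, -0.749988, 0)–(0.881, -0.739223, 0.0147108)  len=0.0182
  (v10,v0,v1) [+-+] → (0.881, -0.739223, 0)–(0.881, 0, 0)  len=0.7392
  (v10,v1,v2) [++-] → (0.881, 0, 0.41369)–(0.881, -0.739223, 0.0147108)  len=0.8400

Chained into 1 loop(s):
  loop 1: 8 segments, perimeter = 3.2165
Total perimeter = 3.216


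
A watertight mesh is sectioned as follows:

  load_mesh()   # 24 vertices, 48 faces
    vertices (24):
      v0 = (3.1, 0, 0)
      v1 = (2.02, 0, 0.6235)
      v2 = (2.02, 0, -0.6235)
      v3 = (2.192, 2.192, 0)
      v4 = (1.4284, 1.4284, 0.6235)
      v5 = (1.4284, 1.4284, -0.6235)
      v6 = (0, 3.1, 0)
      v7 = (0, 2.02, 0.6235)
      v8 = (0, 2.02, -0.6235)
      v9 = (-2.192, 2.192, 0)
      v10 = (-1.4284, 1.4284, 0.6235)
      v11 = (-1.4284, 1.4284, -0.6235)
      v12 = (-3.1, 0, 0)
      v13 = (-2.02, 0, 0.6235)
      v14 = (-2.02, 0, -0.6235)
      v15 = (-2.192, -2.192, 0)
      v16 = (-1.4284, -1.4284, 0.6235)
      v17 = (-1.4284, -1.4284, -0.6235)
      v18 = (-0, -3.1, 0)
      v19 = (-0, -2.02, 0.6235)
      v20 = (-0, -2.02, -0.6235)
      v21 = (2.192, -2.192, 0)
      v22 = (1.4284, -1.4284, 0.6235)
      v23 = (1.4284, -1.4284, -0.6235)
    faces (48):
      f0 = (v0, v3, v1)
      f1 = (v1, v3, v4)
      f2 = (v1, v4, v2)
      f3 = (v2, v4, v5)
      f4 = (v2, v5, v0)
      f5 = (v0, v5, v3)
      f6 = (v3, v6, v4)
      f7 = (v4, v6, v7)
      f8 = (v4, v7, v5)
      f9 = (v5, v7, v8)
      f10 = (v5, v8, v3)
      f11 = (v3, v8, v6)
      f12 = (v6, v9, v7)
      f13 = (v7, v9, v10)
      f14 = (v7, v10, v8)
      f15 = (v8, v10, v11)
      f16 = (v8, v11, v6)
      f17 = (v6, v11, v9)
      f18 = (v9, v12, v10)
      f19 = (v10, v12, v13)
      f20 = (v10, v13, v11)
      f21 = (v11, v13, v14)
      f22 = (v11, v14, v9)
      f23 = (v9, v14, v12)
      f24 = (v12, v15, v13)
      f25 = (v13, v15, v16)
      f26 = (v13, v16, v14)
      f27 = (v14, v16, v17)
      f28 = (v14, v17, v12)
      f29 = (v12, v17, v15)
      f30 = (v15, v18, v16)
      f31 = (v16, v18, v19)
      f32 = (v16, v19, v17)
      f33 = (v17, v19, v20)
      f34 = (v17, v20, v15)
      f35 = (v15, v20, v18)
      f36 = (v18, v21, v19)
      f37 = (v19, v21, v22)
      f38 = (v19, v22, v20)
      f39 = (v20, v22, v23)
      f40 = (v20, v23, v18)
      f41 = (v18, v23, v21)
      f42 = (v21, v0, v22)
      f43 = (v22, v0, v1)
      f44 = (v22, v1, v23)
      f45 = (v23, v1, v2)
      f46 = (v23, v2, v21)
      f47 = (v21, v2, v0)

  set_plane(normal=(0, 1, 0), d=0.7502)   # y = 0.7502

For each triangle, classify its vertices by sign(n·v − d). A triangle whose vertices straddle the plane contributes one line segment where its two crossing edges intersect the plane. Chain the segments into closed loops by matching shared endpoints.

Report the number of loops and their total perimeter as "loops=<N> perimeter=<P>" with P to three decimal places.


Straddling triangles (12 of 48):
  (v0,v3,v1) [-+-] → (2.78924, 0.7502, 0)–(2.07887, 0.7502, 0.410111)  len=0.8203
  (v1,v3,v4) [-++] → (2.07887, 0.7502, 0.410111)–(1.70929, 0.7502, 0.6235)  len=0.4268
  (v1,v4,v2) [-+-] → (1.70929, 0.7502, 0.6235)–(1.70929, 0.7502, 0.0314282)  len=0.5921
  (v2,v4,v5) [-++] → (1.70929, 0.7502, 0.0314282)–(1.70929, 0.7502, -0.6235)  len=0.6549
  (v2,v5,v0) [-+-] → (1.70929, 0.7502, -0.6235)–(2.22207, 0.7502, -0.327464)  len=0.5921
  (v0,v5,v3) [-++] → (2.22207, 0.7502, -0.327464)–(2.78924, 0.7502, 0)  len=0.6549
  (v9,v12,v10) [+-+] → (-2.78924, 0.7502, 0)–(-2.22207, 0.7502, 0.327464)  len=0.6549
  (v10,v12,v13) [+--] → (-2.22207, 0.7502, 0.327464)–(-1.70929, 0.7502, 0.6235)  len=0.5921
  (v10,v13,v11) [+-+] → (-1.70929, 0.7502, 0.6235)–(-1.70929, 0.7502, -0.0314282)  len=0.6549
  (v11,v13,v14) [+--] → (-1.70929, 0.7502, -0.0314282)–(-1.70929, 0.7502, -0.6235)  len=0.5921
  (v11,v14,v9) [+-+] → (-1.70929, 0.7502, -0.6235)–(-2.07887, 0.7502, -0.410111)  len=0.4268
  (v9,v14,v12) [+--] → (-2.07887, 0.7502, -0.410111)–(-2.78924, 0.7502, 0)  len=0.8203

Chained into 2 loop(s):
  loop 1: 6 segments, perimeter = 3.7410
  loop 2: 6 segments, perimeter = 3.7410
Total perimeter = 7.482

loops=2 perimeter=7.482


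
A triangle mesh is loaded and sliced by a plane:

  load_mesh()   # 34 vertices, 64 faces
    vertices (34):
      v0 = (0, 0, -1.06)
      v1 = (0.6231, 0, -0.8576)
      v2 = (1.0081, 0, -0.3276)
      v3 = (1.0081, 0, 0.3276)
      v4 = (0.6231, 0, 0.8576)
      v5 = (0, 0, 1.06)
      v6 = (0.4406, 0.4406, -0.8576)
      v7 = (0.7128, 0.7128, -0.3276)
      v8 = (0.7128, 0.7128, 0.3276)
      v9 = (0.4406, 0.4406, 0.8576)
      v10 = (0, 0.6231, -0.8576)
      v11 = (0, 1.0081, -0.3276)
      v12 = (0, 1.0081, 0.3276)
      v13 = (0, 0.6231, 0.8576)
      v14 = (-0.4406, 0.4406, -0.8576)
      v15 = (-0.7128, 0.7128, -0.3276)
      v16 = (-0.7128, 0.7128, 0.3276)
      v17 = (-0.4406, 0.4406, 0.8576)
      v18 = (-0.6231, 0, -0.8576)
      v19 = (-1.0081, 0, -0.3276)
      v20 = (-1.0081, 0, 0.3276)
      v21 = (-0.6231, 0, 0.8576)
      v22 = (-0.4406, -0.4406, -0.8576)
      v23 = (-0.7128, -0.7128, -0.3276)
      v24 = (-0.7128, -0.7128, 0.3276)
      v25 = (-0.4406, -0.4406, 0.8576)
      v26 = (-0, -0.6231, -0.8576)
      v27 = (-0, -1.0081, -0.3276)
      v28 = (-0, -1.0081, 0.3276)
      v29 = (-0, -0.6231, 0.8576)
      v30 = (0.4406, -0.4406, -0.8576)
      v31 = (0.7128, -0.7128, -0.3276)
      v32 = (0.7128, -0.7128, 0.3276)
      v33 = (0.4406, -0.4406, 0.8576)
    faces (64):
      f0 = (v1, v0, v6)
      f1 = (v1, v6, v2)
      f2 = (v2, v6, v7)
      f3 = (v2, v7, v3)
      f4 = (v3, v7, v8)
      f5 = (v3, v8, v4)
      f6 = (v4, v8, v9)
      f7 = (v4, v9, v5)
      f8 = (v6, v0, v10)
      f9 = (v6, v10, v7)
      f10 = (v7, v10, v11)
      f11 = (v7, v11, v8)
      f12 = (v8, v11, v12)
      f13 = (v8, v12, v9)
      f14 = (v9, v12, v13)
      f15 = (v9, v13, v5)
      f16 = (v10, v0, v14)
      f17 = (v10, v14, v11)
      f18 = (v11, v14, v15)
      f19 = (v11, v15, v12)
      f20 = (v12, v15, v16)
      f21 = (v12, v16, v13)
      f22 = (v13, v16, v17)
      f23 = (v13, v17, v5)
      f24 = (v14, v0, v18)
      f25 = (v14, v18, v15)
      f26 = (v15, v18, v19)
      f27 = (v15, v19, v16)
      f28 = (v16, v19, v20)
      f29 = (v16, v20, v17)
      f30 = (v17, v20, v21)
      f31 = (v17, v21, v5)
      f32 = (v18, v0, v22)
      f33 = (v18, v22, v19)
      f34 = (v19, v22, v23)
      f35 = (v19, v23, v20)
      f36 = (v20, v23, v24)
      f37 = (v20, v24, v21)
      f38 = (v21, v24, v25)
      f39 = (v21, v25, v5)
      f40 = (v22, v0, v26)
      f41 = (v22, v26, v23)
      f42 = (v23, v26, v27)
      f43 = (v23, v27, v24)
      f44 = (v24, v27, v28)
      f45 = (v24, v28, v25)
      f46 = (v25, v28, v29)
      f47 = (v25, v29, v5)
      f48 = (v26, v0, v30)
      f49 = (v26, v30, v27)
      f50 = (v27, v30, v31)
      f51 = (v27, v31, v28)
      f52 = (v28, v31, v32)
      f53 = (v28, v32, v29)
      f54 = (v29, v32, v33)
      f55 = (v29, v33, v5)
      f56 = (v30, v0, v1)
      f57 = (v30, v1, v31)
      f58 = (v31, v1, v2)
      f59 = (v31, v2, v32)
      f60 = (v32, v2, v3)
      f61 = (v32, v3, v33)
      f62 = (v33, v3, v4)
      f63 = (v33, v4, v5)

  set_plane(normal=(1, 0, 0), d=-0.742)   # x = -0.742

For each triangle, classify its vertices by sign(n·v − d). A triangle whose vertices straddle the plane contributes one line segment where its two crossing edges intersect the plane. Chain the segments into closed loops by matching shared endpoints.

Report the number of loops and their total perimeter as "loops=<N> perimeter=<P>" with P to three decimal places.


loops=1 perimeter=4.268

Straddling triangles (10 of 64):
  (v15,v18,v19) [++-] → (-0.742, 0, -0.693919)–(-0.742, 0.642317, -0.3276)  len=0.7394
  (v15,v19,v16) [+-+] → (-0.742, 0.642317, -0.3276)–(-0.742, 0.642317, 0.262812)  len=0.5904
  (v16,v19,v20) [+--] → (-0.742, 0.642317, 0.262812)–(-0.742, 0.642317, 0.3276)  len=0.0648
  (v16,v20,v17) [+-+] → (-0.742, 0.642317, 0.3276)–(-0.742, 0.206597, 0.576116)  len=0.5016
  (v17,v20,v21) [+-+] → (-0.742, 0.206597, 0.576116)–(-0.742, 0, 0.693919)  len=0.2378
  (v18,v22,v19) [++-] → (-0.742, -0.206597, -0.576116)–(-0.742, 0, -0.693919)  len=0.2378
  (v19,v22,v23) [-++] → (-0.742, -0.206597, -0.576116)–(-0.742, -0.642317, -0.3276)  len=0.5016
  (v19,v23,v20) [-+-] → (-0.742, -0.642317, -0.3276)–(-0.742, -0.642317, -0.262812)  len=0.0648
  (v20,v23,v24) [-++] → (-0.742, -0.642317, -0.262812)–(-0.742, -0.642317, 0.3276)  len=0.5904
  (v20,v24,v21) [-++] → (-0.742, -0.642317, 0.3276)–(-0.742, 0, 0.693919)  len=0.7394

Chained into 1 loop(s):
  loop 1: 10 segments, perimeter = 4.2681
Total perimeter = 4.268


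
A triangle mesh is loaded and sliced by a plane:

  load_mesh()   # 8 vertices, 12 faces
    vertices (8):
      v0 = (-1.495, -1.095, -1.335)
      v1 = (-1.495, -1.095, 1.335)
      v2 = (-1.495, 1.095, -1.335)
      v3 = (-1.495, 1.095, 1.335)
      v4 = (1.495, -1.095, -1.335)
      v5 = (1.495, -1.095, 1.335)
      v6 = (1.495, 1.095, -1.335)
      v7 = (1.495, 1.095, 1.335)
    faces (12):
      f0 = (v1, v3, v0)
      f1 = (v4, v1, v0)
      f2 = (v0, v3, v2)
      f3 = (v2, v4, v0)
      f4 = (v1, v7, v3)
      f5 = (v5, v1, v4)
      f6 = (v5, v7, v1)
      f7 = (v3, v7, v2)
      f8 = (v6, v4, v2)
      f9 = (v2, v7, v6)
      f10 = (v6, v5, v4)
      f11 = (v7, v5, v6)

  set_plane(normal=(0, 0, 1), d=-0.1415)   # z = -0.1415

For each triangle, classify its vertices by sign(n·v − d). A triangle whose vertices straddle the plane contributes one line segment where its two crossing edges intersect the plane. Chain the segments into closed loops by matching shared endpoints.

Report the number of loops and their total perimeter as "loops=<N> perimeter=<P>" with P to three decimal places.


Straddling triangles (8 of 12):
  (v1,v3,v0) [++-] → (-1.495, -0.116062, -0.1415)–(-1.495, -1.095, -0.1415)  len=0.9789
  (v4,v1,v0) [-+-] → (0.158459, -1.095, -0.1415)–(-1.495, -1.095, -0.1415)  len=1.6535
  (v0,v3,v2) [-+-] → (-1.495, -0.116062, -0.1415)–(-1.495, 1.095, -0.1415)  len=1.2111
  (v5,v1,v4) [++-] → (0.158459, -1.095, -0.1415)–(1.495, -1.095, -0.1415)  len=1.3365
  (v3,v7,v2) [++-] → (-0.158459, 1.095, -0.1415)–(-1.495, 1.095, -0.1415)  len=1.3365
  (v2,v7,v6) [-+-] → (-0.158459, 1.095, -0.1415)–(1.495, 1.095, -0.1415)  len=1.6535
  (v6,v5,v4) [-+-] → (1.495, 0.116062, -0.1415)–(1.495, -1.095, -0.1415)  len=1.2111
  (v7,v5,v6) [++-] → (1.495, 0.116062, -0.1415)–(1.495, 1.095, -0.1415)  len=0.9789

Chained into 1 loop(s):
  loop 1: 8 segments, perimeter = 10.3600
Total perimeter = 10.360

loops=1 perimeter=10.360


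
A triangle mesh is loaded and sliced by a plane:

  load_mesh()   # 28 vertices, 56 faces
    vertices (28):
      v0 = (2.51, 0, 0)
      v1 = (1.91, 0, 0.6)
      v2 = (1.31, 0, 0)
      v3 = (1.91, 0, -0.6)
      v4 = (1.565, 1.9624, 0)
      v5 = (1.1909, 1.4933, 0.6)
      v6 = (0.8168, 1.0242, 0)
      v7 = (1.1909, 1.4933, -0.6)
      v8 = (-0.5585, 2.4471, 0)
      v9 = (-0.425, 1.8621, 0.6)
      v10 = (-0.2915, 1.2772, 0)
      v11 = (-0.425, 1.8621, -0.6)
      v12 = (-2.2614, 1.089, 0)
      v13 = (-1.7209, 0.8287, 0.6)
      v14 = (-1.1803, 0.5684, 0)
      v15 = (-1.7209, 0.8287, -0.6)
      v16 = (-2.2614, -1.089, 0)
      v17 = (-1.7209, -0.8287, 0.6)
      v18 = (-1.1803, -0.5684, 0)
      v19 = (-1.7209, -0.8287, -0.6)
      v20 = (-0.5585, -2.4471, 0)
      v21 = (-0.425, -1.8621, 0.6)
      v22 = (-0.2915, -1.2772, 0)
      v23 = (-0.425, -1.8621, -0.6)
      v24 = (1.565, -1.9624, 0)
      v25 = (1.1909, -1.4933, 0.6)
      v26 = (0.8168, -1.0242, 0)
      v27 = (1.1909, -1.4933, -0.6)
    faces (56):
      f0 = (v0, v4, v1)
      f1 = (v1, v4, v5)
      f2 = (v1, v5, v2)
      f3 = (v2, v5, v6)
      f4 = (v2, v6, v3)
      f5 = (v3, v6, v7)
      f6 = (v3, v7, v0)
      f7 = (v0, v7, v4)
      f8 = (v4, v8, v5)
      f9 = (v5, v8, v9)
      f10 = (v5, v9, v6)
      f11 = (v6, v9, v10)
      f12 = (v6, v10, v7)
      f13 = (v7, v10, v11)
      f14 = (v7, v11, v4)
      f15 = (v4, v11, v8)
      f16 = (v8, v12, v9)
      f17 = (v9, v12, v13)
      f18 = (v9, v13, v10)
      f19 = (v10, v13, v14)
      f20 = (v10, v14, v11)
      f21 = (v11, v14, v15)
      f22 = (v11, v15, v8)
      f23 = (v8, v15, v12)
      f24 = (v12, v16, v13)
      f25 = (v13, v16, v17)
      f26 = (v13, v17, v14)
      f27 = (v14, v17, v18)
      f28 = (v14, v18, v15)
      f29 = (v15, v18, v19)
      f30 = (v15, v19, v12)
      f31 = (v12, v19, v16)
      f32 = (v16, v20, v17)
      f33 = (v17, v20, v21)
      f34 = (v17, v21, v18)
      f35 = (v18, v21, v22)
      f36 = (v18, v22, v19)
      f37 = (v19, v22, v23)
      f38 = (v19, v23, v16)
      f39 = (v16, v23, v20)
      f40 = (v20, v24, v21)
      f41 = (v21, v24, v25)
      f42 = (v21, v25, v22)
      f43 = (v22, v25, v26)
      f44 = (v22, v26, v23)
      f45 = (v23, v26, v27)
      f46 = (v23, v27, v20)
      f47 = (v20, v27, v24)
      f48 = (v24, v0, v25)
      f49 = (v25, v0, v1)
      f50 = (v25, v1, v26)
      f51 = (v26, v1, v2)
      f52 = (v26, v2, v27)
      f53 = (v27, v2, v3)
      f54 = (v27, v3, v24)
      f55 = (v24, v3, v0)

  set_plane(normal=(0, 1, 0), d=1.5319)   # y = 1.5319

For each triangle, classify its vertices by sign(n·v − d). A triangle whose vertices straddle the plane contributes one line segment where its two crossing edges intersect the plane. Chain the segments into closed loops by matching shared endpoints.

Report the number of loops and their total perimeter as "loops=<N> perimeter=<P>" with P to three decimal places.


Straddling triangles (16 of 56):
  (v0,v4,v1) [-+-] → (1.77231, 1.5319, 0)–(1.64068, 1.5319, 0.131625)  len=0.1861
  (v1,v4,v5) [-+-] → (1.64068, 1.5319, 0.131625)–(1.22168, 1.5319, 0.550629)  len=0.5926
  (v0,v7,v4) [--+] → (1.22168, 1.5319, -0.550629)–(1.77231, 1.5319, 0)  len=0.7787
  (v4,v8,v5) [++-] → (1.1201, 1.5319, 0.575718)–(1.22168, 1.5319, 0.550629)  len=0.1046
  (v5,v8,v9) [-++] → (1.1201, 1.5319, 0.575718)–(1.02177, 1.5319, 0.6)  len=0.1013
  (v5,v9,v6) [-+-] → (1.02177, 1.5319, 0.6)–(0.0643691, 1.5319, 0.363552)  len=0.9862
  (v6,v9,v10) [-+-] → (0.0643691, 1.5319, 0.363552)–(-0.349634, 1.5319, 0.261275)  len=0.4264
  (v7,v10,v11) [--+] → (-0.349634, 1.5319, -0.261275)–(1.02177, 1.5319, -0.6)  len=1.4126
  (v7,v11,v4) [-++] → (1.02177, 1.5319, -0.6)–(1.22168, 1.5319, -0.550629)  len=0.2059
  (v8,v12,v9) [+-+] → (-1.70605, 1.5319, 0)–(-1.20935, 1.5319, 0.343733)  len=0.6040
  (v9,v12,v13) [+--] → (-1.20935, 1.5319, 0.343733)–(-0.839076, 1.5319, 0.6)  len=0.4503
  (v9,v13,v10) [+--] → (-0.839076, 1.5319, 0.6)–(-0.349634, 1.5319, 0.261275)  len=0.5952
  (v10,v14,v11) [--+] → (-0.61778, 1.5319, -0.446858)–(-0.349634, 1.5319, -0.261275)  len=0.3261
  (v11,v14,v15) [+--] → (-0.61778, 1.5319, -0.446858)–(-0.839076, 1.5319, -0.6)  len=0.2691
  (v11,v15,v8) [+-+] → (-0.839076, 1.5319, -0.6)–(-1.21583, 1.5319, -0.339298)  len=0.4582
  (v8,v15,v12) [+--] → (-1.21583, 1.5319, -0.339298)–(-1.70605, 1.5319, 0)  len=0.5962

Chained into 1 loop(s):
  loop 1: 16 segments, perimeter = 8.0936
Total perimeter = 8.094

loops=1 perimeter=8.094


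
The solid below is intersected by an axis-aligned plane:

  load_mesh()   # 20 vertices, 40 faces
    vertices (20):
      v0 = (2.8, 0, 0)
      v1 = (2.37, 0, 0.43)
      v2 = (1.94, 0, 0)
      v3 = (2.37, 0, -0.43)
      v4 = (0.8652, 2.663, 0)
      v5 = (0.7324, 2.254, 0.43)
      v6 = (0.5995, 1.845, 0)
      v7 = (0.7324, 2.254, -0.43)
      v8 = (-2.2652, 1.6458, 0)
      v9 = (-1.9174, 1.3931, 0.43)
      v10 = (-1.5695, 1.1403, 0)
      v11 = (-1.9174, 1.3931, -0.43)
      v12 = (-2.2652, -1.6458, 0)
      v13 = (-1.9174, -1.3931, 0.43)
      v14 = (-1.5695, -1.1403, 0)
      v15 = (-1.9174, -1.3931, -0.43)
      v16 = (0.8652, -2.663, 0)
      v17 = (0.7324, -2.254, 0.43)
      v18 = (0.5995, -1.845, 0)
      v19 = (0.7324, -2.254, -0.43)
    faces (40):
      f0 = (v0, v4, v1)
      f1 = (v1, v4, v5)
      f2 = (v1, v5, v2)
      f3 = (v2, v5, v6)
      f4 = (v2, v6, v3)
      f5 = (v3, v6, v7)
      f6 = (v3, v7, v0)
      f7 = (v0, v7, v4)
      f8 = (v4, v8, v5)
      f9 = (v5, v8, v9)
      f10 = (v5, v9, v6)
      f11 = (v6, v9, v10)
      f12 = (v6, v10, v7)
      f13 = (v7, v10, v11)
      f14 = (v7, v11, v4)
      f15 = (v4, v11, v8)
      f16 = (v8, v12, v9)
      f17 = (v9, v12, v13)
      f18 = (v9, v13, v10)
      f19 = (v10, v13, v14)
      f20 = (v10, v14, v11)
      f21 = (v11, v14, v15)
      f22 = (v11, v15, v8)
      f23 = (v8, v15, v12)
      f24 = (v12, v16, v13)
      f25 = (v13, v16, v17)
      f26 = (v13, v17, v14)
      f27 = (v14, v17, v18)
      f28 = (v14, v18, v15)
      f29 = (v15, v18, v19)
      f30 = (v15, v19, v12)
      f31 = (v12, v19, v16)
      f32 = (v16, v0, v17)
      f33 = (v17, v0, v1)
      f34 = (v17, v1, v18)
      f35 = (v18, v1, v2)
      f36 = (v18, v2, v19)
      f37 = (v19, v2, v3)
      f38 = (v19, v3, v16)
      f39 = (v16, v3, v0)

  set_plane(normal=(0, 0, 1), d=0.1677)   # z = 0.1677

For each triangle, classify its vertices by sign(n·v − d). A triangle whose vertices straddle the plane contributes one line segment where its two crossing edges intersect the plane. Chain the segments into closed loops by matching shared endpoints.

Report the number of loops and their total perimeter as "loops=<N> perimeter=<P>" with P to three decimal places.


Straddling triangles (20 of 40):
  (v0,v4,v1) [--+] → (1.45207, 1.62443, 0.1677)–(2.6323, 0, 0.1677)  len=2.0079
  (v1,v4,v5) [+-+] → (1.45207, 1.62443, 0.1677)–(0.813408, 2.50349, 0.1677)  len=1.0866
  (v1,v5,v2) [++-] → (1.46904, 0.87906, 0.1677)–(2.1077, 0, 0.1677)  len=1.0866
  (v2,v5,v6) [-+-] → (1.46904, 0.87906, 0.1677)–(0.651331, 2.00451, 0.1677)  len=1.3911
  (v4,v8,v5) [--+] → (-1.09614, 1.883, 0.1677)–(0.813408, 2.50349, 0.1677)  len=2.0078
  (v5,v8,v9) [+-+] → (-1.09614, 1.883, 0.1677)–(-2.12956, 1.54725, 0.1677)  len=1.0866
  (v5,v9,v6) [++-] → (-0.382091, 1.66876, 0.1677)–(0.651331, 2.00451, 0.1677)  len=1.0866
  (v6,v9,v10) [-+-] → (-0.382091, 1.66876, 0.1677)–(-1.70518, 1.23889, 0.1677)  len=1.3912
  (v8,v12,v9) [--+] → (-2.12956, -0.460629, 0.1677)–(-2.12956, 1.54725, 0.1677)  len=2.0079
  (v9,v12,v13) [+-+] → (-2.12956, -0.460629, 0.1677)–(-2.12956, -1.54725, 0.1677)  len=1.0866
  (v9,v13,v10) [++-] → (-1.70518, 0.152274, 0.1677)–(-1.70518, 1.23889, 0.1677)  len=1.0866
  (v10,v13,v14) [-+-] → (-1.70518, 0.152274, 0.1677)–(-1.70518, -1.23889, 0.1677)  len=1.3912
  (v12,v16,v13) [--+] → (-0.220014, -2.16774, 0.1677)–(-2.12956, -1.54725, 0.1677)  len=2.0078
  (v13,v16,v17) [+-+] → (-0.220014, -2.16774, 0.1677)–(0.813408, -2.50349, 0.1677)  len=1.0866
  (v13,v17,v14) [++-] → (-0.671759, -1.57464, 0.1677)–(-1.70518, -1.23889, 0.1677)  len=1.0866
  (v14,v17,v18) [-+-] → (-0.671759, -1.57464, 0.1677)–(0.651331, -2.00451, 0.1677)  len=1.3912
  (v16,v0,v17) [--+] → (1.99364, -0.87906, 0.1677)–(0.813408, -2.50349, 0.1677)  len=2.0079
  (v17,v0,v1) [+-+] → (1.99364, -0.87906, 0.1677)–(2.6323, 0, 0.1677)  len=1.0866
  (v17,v1,v18) [++-] → (1.29, -1.12545, 0.1677)–(0.651331, -2.00451, 0.1677)  len=1.0866
  (v18,v1,v2) [-+-] → (1.29, -1.12545, 0.1677)–(2.1077, 0, 0.1677)  len=1.3911

Chained into 2 loop(s):
  loop 1: 10 segments, perimeter = 15.4723
  loop 2: 10 segments, perimeter = 12.3887
Total perimeter = 27.861

loops=2 perimeter=27.861


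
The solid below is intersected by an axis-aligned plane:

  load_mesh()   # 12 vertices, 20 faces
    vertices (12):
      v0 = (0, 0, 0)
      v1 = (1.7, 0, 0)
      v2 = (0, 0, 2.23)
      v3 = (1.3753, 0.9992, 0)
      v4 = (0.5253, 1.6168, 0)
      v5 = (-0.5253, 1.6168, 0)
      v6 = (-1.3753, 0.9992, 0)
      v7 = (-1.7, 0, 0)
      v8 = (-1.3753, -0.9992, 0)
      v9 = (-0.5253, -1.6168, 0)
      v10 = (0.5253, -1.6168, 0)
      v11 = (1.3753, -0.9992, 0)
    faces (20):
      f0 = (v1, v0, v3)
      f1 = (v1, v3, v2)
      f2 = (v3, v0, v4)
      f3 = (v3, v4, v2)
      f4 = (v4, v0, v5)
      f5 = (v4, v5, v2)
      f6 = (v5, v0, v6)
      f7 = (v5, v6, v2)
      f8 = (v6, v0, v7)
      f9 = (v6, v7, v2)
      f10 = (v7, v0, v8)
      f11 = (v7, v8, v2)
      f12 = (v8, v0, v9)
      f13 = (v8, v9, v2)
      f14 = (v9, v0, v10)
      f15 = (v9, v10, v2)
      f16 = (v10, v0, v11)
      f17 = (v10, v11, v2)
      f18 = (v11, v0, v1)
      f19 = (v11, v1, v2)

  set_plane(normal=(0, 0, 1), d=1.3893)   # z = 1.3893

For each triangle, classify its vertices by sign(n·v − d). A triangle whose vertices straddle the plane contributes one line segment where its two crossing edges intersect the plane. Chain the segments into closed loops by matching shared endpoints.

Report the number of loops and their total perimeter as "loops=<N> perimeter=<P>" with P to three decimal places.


loops=1 perimeter=3.961

Straddling triangles (10 of 20):
  (v1,v3,v2) [--+] → (0.518482, 0.376694, 1.3893)–(0.640892, 0, 1.3893)  len=0.3961
  (v3,v4,v2) [--+] → (0.198036, 0.609526, 1.3893)–(0.518482, 0.376694, 1.3893)  len=0.3961
  (v4,v5,v2) [--+] → (-0.198036, 0.609526, 1.3893)–(0.198036, 0.609526, 1.3893)  len=0.3961
  (v5,v6,v2) [--+] → (-0.518482, 0.376694, 1.3893)–(-0.198036, 0.609526, 1.3893)  len=0.3961
  (v6,v7,v2) [--+] → (-0.640892, 0, 1.3893)–(-0.518482, 0.376694, 1.3893)  len=0.3961
  (v7,v8,v2) [--+] → (-0.518482, -0.376694, 1.3893)–(-0.640892, 0, 1.3893)  len=0.3961
  (v8,v9,v2) [--+] → (-0.198036, -0.609526, 1.3893)–(-0.518482, -0.376694, 1.3893)  len=0.3961
  (v9,v10,v2) [--+] → (0.198036, -0.609526, 1.3893)–(-0.198036, -0.609526, 1.3893)  len=0.3961
  (v10,v11,v2) [--+] → (0.518482, -0.376694, 1.3893)–(0.198036, -0.609526, 1.3893)  len=0.3961
  (v11,v1,v2) [--+] → (0.640892, 0, 1.3893)–(0.518482, -0.376694, 1.3893)  len=0.3961

Chained into 1 loop(s):
  loop 1: 10 segments, perimeter = 3.9609
Total perimeter = 3.961


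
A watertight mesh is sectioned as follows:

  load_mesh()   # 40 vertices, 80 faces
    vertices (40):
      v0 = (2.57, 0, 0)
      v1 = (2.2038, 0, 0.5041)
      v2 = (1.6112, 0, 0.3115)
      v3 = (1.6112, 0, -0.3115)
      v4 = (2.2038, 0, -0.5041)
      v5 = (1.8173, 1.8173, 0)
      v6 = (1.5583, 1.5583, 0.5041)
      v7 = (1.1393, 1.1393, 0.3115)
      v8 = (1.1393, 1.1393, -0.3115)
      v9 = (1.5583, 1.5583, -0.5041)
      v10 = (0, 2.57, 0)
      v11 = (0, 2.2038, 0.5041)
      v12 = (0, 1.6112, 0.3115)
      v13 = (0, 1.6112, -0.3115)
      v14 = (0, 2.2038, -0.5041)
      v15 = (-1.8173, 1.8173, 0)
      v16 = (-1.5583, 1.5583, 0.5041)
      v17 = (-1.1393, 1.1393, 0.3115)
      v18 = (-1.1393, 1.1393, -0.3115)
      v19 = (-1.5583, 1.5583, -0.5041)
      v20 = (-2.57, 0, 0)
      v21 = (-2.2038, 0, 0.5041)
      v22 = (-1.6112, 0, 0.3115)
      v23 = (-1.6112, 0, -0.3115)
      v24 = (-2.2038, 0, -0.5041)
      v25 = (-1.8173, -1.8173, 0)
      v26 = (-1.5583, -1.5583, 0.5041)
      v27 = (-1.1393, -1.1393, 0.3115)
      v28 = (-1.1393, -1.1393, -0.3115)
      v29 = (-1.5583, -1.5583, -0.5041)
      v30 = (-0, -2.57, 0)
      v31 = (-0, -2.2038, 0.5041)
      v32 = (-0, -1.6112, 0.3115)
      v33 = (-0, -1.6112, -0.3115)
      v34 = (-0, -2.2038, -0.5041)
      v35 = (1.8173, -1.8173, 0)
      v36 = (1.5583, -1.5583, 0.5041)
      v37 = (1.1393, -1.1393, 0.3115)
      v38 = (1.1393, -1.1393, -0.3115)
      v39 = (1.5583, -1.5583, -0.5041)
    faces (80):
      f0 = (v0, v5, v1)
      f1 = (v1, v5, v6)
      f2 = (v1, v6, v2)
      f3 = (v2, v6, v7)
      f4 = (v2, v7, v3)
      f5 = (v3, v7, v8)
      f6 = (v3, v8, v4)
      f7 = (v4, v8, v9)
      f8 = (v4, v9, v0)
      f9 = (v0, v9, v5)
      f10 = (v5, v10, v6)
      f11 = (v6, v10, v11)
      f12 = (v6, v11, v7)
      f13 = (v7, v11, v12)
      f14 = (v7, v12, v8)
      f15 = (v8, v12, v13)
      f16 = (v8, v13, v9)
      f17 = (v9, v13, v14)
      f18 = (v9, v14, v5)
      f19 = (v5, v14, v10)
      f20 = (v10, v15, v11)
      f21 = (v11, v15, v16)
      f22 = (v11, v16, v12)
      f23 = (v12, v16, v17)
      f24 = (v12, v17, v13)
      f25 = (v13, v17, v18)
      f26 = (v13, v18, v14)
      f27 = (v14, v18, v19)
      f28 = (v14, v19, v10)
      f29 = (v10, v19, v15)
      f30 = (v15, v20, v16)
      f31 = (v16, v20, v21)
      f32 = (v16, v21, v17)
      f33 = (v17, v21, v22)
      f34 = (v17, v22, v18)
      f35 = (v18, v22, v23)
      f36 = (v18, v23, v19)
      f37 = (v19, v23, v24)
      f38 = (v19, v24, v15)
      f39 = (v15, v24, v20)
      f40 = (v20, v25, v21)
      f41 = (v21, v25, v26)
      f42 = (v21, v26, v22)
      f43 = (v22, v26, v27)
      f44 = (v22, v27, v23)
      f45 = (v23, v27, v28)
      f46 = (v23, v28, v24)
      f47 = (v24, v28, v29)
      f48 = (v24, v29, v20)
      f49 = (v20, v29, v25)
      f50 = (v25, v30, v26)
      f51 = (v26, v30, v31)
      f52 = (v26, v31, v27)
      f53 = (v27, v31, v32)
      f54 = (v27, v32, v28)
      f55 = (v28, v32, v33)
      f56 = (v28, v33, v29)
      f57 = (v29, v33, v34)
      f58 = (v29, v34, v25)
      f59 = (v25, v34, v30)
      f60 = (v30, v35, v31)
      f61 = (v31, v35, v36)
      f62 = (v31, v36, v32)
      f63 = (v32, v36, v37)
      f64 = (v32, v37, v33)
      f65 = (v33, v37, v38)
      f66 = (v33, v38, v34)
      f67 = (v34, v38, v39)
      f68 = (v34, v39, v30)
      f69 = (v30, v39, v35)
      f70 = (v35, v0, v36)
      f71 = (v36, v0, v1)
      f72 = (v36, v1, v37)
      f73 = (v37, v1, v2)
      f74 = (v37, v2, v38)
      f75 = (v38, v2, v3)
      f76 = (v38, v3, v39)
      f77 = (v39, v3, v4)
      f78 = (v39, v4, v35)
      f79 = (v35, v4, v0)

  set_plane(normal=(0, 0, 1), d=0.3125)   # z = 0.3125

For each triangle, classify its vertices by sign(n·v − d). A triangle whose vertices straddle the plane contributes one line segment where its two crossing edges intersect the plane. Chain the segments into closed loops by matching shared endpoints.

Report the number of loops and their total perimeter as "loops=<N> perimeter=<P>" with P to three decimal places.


loops=2 perimeter=24.230

Straddling triangles (32 of 80):
  (v0,v5,v1) [--+] → (2.0569, 0.690725, 0.3125)–(2.34299, 0, 0.3125)  len=0.7476
  (v1,v5,v6) [+-+] → (2.0569, 0.690725, 0.3125)–(1.65674, 1.65674, 0.3125)  len=1.0456
  (v1,v6,v2) [++-] → (1.61093, 0.00809086, 0.3125)–(1.61428, 0, 0.3125)  len=0.0088
  (v2,v6,v7) [-+-] → (1.61093, 0.00809086, 0.3125)–(1.14148, 1.14148, 0.3125)  len=1.2268
  (v5,v10,v6) [--+] → (0.966016, 1.94283, 0.3125)–(1.65674, 1.65674, 0.3125)  len=0.7476
  (v6,v10,v11) [+-+] → (0.966016, 1.94283, 0.3125)–(0, 2.34299, 0.3125)  len=1.0456
  (v6,v11,v7) [++-] → (1.13338, 1.14483, 0.3125)–(1.14148, 1.14148, 0.3125)  len=0.0088
  (v7,v11,v12) [-+-] → (1.13338, 1.14483, 0.3125)–(0, 1.61428, 0.3125)  len=1.2268
  (v10,v15,v11) [--+] → (-0.690725, 2.0569, 0.3125)–(0, 2.34299, 0.3125)  len=0.7476
  (v11,v15,v16) [+-+] → (-0.690725, 2.0569, 0.3125)–(-1.65674, 1.65674, 0.3125)  len=1.0456
  (v11,v16,v12) [++-] → (-0.00809086, 1.61093, 0.3125)–(0, 1.61428, 0.3125)  len=0.0088
  (v12,v16,v17) [-+-] → (-0.00809086, 1.61093, 0.3125)–(-1.14148, 1.14148, 0.3125)  len=1.2268
  (v15,v20,v16) [--+] → (-1.94283, 0.966016, 0.3125)–(-1.65674, 1.65674, 0.3125)  len=0.7476
  (v16,v20,v21) [+-+] → (-1.94283, 0.966016, 0.3125)–(-2.34299, 0, 0.3125)  len=1.0456
  (v16,v21,v17) [++-] → (-1.14483, 1.13338, 0.3125)–(-1.14148, 1.14148, 0.3125)  len=0.0088
  (v17,v21,v22) [-+-] → (-1.14483, 1.13338, 0.3125)–(-1.61428, 0, 0.3125)  len=1.2268
  (v20,v25,v21) [--+] → (-2.0569, -0.690725, 0.3125)–(-2.34299, 0, 0.3125)  len=0.7476
  (v21,v25,v26) [+-+] → (-2.0569, -0.690725, 0.3125)–(-1.65674, -1.65674, 0.3125)  len=1.0456
  (v21,v26,v22) [++-] → (-1.61093, -0.00809086, 0.3125)–(-1.61428, 0, 0.3125)  len=0.0088
  (v22,v26,v27) [-+-] → (-1.61093, -0.00809086, 0.3125)–(-1.14148, -1.14148, 0.3125)  len=1.2268
  (v25,v30,v26) [--+] → (-0.966016, -1.94283, 0.3125)–(-1.65674, -1.65674, 0.3125)  len=0.7476
  (v26,v30,v31) [+-+] → (-0.966016, -1.94283, 0.3125)–(0, -2.34299, 0.3125)  len=1.0456
  (v26,v31,v27) [++-] → (-1.13338, -1.14483, 0.3125)–(-1.14148, -1.14148, 0.3125)  len=0.0088
  (v27,v31,v32) [-+-] → (-1.13338, -1.14483, 0.3125)–(0, -1.61428, 0.3125)  len=1.2268
  (v30,v35,v31) [--+] → (0.690725, -2.0569, 0.3125)–(0, -2.34299, 0.3125)  len=0.7476
  (v31,v35,v36) [+-+] → (0.690725, -2.0569, 0.3125)–(1.65674, -1.65674, 0.3125)  len=1.0456
  (v31,v36,v32) [++-] → (0.00809086, -1.61093, 0.3125)–(0, -1.61428, 0.3125)  len=0.0088
  (v32,v36,v37) [-+-] → (0.00809086, -1.61093, 0.3125)–(1.14148, -1.14148, 0.3125)  len=1.2268
  (v35,v0,v36) [--+] → (1.94283, -0.966016, 0.3125)–(1.65674, -1.65674, 0.3125)  len=0.7476
  (v36,v0,v1) [+-+] → (1.94283, -0.966016, 0.3125)–(2.34299, 0, 0.3125)  len=1.0456
  (v36,v1,v37) [++-] → (1.14483, -1.13338, 0.3125)–(1.14148, -1.14148, 0.3125)  len=0.0088
  (v37,v1,v2) [-+-] → (1.14483, -1.13338, 0.3125)–(1.61428, 0, 0.3125)  len=1.2268

Chained into 2 loop(s):
  loop 1: 16 segments, perimeter = 14.3460
  loop 2: 16 segments, perimeter = 9.8842
Total perimeter = 24.230


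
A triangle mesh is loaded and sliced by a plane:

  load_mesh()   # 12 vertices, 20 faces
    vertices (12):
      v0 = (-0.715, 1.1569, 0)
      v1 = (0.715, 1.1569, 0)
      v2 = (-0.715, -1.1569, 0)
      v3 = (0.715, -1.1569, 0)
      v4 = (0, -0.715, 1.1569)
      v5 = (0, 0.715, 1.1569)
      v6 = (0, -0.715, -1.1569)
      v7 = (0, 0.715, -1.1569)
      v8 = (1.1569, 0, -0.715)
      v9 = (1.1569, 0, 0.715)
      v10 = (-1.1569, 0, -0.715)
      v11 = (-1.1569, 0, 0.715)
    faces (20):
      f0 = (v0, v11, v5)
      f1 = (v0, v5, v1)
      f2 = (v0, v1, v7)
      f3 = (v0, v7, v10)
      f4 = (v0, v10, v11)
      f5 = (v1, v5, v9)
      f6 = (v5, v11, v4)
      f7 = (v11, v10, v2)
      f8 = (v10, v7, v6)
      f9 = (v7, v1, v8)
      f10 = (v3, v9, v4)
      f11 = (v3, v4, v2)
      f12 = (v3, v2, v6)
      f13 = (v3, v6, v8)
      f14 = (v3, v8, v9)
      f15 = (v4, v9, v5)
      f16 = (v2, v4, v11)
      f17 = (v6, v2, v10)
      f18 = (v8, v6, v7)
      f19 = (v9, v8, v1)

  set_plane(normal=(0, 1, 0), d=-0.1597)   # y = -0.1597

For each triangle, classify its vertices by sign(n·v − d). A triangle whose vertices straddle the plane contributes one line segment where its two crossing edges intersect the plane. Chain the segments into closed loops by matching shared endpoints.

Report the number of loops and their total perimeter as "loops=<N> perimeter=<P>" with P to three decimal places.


loops=1 perimeter=7.429

Straddling triangles (10 of 20):
  (v5,v11,v4) [++-] → (-0.898499, -0.1597, 0.813701)–(0, -0.1597, 1.1569)  len=0.9618
  (v11,v10,v2) [++-] → (-1.0959, -0.1597, -0.6163)–(-1.0959, -0.1597, 0.6163)  len=1.2326
  (v10,v7,v6) [++-] → (0, -0.1597, -1.1569)–(-0.898499, -0.1597, -0.813701)  len=0.9618
  (v3,v9,v4) [-+-] → (1.0959, -0.1597, 0.6163)–(0.898499, -0.1597, 0.813701)  len=0.2792
  (v3,v6,v8) [--+] → (0.898499, -0.1597, -0.813701)–(1.0959, -0.1597, -0.6163)  len=0.2792
  (v3,v8,v9) [-++] → (1.0959, -0.1597, -0.6163)–(1.0959, -0.1597, 0.6163)  len=1.2326
  (v4,v9,v5) [-++] → (0.898499, -0.1597, 0.813701)–(0, -0.1597, 1.1569)  len=0.9618
  (v2,v4,v11) [--+] → (-0.898499, -0.1597, 0.813701)–(-1.0959, -0.1597, 0.6163)  len=0.2792
  (v6,v2,v10) [--+] → (-1.0959, -0.1597, -0.6163)–(-0.898499, -0.1597, -0.813701)  len=0.2792
  (v8,v6,v7) [+-+] → (0.898499, -0.1597, -0.813701)–(0, -0.1597, -1.1569)  len=0.9618

Chained into 1 loop(s):
  loop 1: 10 segments, perimeter = 7.4291
Total perimeter = 7.429


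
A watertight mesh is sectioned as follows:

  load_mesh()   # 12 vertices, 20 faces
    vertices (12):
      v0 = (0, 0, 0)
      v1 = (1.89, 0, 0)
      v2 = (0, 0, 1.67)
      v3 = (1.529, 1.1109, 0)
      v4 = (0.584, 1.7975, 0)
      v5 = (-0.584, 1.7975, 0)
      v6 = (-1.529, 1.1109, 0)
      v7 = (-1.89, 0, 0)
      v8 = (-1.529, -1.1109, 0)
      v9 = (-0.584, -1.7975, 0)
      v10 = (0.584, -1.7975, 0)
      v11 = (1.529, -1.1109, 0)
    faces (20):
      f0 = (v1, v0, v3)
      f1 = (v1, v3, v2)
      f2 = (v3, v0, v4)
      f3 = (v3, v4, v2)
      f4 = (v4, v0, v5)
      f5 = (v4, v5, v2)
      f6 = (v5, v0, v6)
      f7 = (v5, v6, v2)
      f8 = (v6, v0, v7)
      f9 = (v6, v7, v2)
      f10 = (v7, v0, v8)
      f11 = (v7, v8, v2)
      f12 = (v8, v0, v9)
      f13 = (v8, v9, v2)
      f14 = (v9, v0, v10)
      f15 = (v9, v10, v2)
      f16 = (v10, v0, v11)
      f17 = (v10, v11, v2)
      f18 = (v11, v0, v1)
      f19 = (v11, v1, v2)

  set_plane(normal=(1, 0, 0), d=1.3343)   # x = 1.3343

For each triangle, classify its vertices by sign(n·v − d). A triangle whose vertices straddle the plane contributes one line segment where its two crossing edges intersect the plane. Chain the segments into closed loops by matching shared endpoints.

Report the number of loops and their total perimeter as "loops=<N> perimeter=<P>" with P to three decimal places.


Straddling triangles (8 of 20):
  (v1,v0,v3) [+-+] → (1.3343, 0, 0)–(1.3343, 0.96944, 0)  len=0.9694
  (v1,v3,v2) [++-] → (1.3343, 0.96944, 0.212655)–(1.3343, 0, 0.491015)  len=1.0086
  (v3,v0,v4) [+--] → (1.3343, 0.96944, 0)–(1.3343, 1.25236, 0)  len=0.2829
  (v3,v4,v2) [+--] → (1.3343, 1.25236, 0)–(1.3343, 0.96944, 0.212655)  len=0.3539
  (v10,v0,v11) [--+] → (1.3343, -0.96944, 0)–(1.3343, -1.25236, 0)  len=0.2829
  (v10,v11,v2) [-+-] → (1.3343, -1.25236, 0)–(1.3343, -0.96944, 0.212655)  len=0.3539
  (v11,v0,v1) [+-+] → (1.3343, -0.96944, 0)–(1.3343, 0, 0)  len=0.9694
  (v11,v1,v2) [++-] → (1.3343, 0, 0.491015)–(1.3343, -0.96944, 0.212655)  len=1.0086

Chained into 1 loop(s):
  loop 1: 8 segments, perimeter = 5.2298
Total perimeter = 5.230

loops=1 perimeter=5.230


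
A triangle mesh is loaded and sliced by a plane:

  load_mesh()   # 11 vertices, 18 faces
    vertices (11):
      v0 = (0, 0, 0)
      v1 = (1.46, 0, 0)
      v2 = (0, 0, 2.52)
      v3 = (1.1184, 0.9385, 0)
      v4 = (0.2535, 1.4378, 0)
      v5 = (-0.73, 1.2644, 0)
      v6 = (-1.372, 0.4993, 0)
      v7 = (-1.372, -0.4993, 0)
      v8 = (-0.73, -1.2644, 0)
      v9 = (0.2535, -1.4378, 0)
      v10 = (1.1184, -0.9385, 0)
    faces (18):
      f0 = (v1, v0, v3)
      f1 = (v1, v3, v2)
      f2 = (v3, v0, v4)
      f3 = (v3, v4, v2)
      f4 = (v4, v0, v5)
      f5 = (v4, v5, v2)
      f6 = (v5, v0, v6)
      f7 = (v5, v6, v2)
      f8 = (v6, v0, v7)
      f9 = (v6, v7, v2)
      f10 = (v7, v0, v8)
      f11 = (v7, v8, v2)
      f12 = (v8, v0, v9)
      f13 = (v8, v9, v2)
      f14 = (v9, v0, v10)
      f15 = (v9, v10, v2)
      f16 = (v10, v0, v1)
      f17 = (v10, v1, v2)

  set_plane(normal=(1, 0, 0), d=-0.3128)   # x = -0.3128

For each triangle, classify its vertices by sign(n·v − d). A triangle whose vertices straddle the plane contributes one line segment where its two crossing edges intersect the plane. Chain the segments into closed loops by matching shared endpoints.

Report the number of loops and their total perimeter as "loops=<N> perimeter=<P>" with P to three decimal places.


loops=1 perimeter=7.519

Straddling triangles (10 of 18):
  (v4,v0,v5) [++-] → (-0.3128, 0.541787, 0)–(-0.3128, 1.33796, 0)  len=0.7962
  (v4,v5,v2) [+-+] → (-0.3128, 1.33796, 0)–(-0.3128, 0.541787, 1.4402)  len=1.6456
  (v5,v0,v6) [-+-] → (-0.3128, 0.541787, 0)–(-0.3128, 0.113835, 0)  len=0.4280
  (v5,v6,v2) [--+] → (-0.3128, 0.113835, 1.94547)–(-0.3128, 0.541787, 1.4402)  len=0.6622
  (v6,v0,v7) [-+-] → (-0.3128, 0.113835, 0)–(-0.3128, -0.113835, 0)  len=0.2277
  (v6,v7,v2) [--+] → (-0.3128, -0.113835, 1.94547)–(-0.3128, 0.113835, 1.94547)  len=0.2277
  (v7,v0,v8) [-+-] → (-0.3128, -0.113835, 0)–(-0.3128, -0.541787, 0)  len=0.4280
  (v7,v8,v2) [--+] → (-0.3128, -0.541787, 1.4402)–(-0.3128, -0.113835, 1.94547)  len=0.6622
  (v8,v0,v9) [-++] → (-0.3128, -0.541787, 0)–(-0.3128, -1.33796, 0)  len=0.7962
  (v8,v9,v2) [-++] → (-0.3128, -1.33796, 0)–(-0.3128, -0.541787, 1.4402)  len=1.6456

Chained into 1 loop(s):
  loop 1: 10 segments, perimeter = 7.5191
Total perimeter = 7.519
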